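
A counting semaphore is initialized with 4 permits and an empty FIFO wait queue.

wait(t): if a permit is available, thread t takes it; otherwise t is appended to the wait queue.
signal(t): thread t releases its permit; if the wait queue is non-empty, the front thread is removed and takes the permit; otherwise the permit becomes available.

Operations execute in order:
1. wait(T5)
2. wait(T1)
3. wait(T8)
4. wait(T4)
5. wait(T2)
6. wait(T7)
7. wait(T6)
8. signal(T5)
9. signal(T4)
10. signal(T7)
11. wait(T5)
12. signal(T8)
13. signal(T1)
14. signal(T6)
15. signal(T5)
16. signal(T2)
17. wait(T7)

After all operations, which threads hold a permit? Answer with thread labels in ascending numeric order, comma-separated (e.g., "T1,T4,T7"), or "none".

Step 1: wait(T5) -> count=3 queue=[] holders={T5}
Step 2: wait(T1) -> count=2 queue=[] holders={T1,T5}
Step 3: wait(T8) -> count=1 queue=[] holders={T1,T5,T8}
Step 4: wait(T4) -> count=0 queue=[] holders={T1,T4,T5,T8}
Step 5: wait(T2) -> count=0 queue=[T2] holders={T1,T4,T5,T8}
Step 6: wait(T7) -> count=0 queue=[T2,T7] holders={T1,T4,T5,T8}
Step 7: wait(T6) -> count=0 queue=[T2,T7,T6] holders={T1,T4,T5,T8}
Step 8: signal(T5) -> count=0 queue=[T7,T6] holders={T1,T2,T4,T8}
Step 9: signal(T4) -> count=0 queue=[T6] holders={T1,T2,T7,T8}
Step 10: signal(T7) -> count=0 queue=[] holders={T1,T2,T6,T8}
Step 11: wait(T5) -> count=0 queue=[T5] holders={T1,T2,T6,T8}
Step 12: signal(T8) -> count=0 queue=[] holders={T1,T2,T5,T6}
Step 13: signal(T1) -> count=1 queue=[] holders={T2,T5,T6}
Step 14: signal(T6) -> count=2 queue=[] holders={T2,T5}
Step 15: signal(T5) -> count=3 queue=[] holders={T2}
Step 16: signal(T2) -> count=4 queue=[] holders={none}
Step 17: wait(T7) -> count=3 queue=[] holders={T7}
Final holders: T7

Answer: T7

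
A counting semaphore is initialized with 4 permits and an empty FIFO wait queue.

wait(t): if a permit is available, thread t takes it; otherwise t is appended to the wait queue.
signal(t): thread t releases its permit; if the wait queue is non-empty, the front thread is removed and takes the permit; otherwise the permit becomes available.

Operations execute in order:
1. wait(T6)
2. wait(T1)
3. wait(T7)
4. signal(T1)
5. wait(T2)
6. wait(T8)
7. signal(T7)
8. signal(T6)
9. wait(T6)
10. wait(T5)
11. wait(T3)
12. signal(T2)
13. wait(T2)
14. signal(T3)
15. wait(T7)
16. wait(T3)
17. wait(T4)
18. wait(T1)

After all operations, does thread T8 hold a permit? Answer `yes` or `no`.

Step 1: wait(T6) -> count=3 queue=[] holders={T6}
Step 2: wait(T1) -> count=2 queue=[] holders={T1,T6}
Step 3: wait(T7) -> count=1 queue=[] holders={T1,T6,T7}
Step 4: signal(T1) -> count=2 queue=[] holders={T6,T7}
Step 5: wait(T2) -> count=1 queue=[] holders={T2,T6,T7}
Step 6: wait(T8) -> count=0 queue=[] holders={T2,T6,T7,T8}
Step 7: signal(T7) -> count=1 queue=[] holders={T2,T6,T8}
Step 8: signal(T6) -> count=2 queue=[] holders={T2,T8}
Step 9: wait(T6) -> count=1 queue=[] holders={T2,T6,T8}
Step 10: wait(T5) -> count=0 queue=[] holders={T2,T5,T6,T8}
Step 11: wait(T3) -> count=0 queue=[T3] holders={T2,T5,T6,T8}
Step 12: signal(T2) -> count=0 queue=[] holders={T3,T5,T6,T8}
Step 13: wait(T2) -> count=0 queue=[T2] holders={T3,T5,T6,T8}
Step 14: signal(T3) -> count=0 queue=[] holders={T2,T5,T6,T8}
Step 15: wait(T7) -> count=0 queue=[T7] holders={T2,T5,T6,T8}
Step 16: wait(T3) -> count=0 queue=[T7,T3] holders={T2,T5,T6,T8}
Step 17: wait(T4) -> count=0 queue=[T7,T3,T4] holders={T2,T5,T6,T8}
Step 18: wait(T1) -> count=0 queue=[T7,T3,T4,T1] holders={T2,T5,T6,T8}
Final holders: {T2,T5,T6,T8} -> T8 in holders

Answer: yes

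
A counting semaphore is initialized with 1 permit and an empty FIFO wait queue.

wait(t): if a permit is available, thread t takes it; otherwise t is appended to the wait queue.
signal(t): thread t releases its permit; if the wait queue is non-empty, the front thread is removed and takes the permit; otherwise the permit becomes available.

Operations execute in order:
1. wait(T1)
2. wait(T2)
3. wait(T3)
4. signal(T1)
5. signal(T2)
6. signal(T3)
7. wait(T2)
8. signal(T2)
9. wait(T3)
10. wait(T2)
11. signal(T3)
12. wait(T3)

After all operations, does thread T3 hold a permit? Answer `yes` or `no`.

Step 1: wait(T1) -> count=0 queue=[] holders={T1}
Step 2: wait(T2) -> count=0 queue=[T2] holders={T1}
Step 3: wait(T3) -> count=0 queue=[T2,T3] holders={T1}
Step 4: signal(T1) -> count=0 queue=[T3] holders={T2}
Step 5: signal(T2) -> count=0 queue=[] holders={T3}
Step 6: signal(T3) -> count=1 queue=[] holders={none}
Step 7: wait(T2) -> count=0 queue=[] holders={T2}
Step 8: signal(T2) -> count=1 queue=[] holders={none}
Step 9: wait(T3) -> count=0 queue=[] holders={T3}
Step 10: wait(T2) -> count=0 queue=[T2] holders={T3}
Step 11: signal(T3) -> count=0 queue=[] holders={T2}
Step 12: wait(T3) -> count=0 queue=[T3] holders={T2}
Final holders: {T2} -> T3 not in holders

Answer: no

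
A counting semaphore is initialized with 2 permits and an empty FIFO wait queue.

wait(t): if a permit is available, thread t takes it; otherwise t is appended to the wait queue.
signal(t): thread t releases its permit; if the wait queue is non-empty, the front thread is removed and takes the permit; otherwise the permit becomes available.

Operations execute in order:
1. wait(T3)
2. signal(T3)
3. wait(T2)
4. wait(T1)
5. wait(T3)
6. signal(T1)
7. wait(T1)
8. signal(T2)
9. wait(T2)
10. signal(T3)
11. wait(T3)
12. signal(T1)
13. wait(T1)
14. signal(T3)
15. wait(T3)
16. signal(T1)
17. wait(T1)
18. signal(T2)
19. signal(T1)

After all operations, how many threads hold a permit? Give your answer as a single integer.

Answer: 1

Derivation:
Step 1: wait(T3) -> count=1 queue=[] holders={T3}
Step 2: signal(T3) -> count=2 queue=[] holders={none}
Step 3: wait(T2) -> count=1 queue=[] holders={T2}
Step 4: wait(T1) -> count=0 queue=[] holders={T1,T2}
Step 5: wait(T3) -> count=0 queue=[T3] holders={T1,T2}
Step 6: signal(T1) -> count=0 queue=[] holders={T2,T3}
Step 7: wait(T1) -> count=0 queue=[T1] holders={T2,T3}
Step 8: signal(T2) -> count=0 queue=[] holders={T1,T3}
Step 9: wait(T2) -> count=0 queue=[T2] holders={T1,T3}
Step 10: signal(T3) -> count=0 queue=[] holders={T1,T2}
Step 11: wait(T3) -> count=0 queue=[T3] holders={T1,T2}
Step 12: signal(T1) -> count=0 queue=[] holders={T2,T3}
Step 13: wait(T1) -> count=0 queue=[T1] holders={T2,T3}
Step 14: signal(T3) -> count=0 queue=[] holders={T1,T2}
Step 15: wait(T3) -> count=0 queue=[T3] holders={T1,T2}
Step 16: signal(T1) -> count=0 queue=[] holders={T2,T3}
Step 17: wait(T1) -> count=0 queue=[T1] holders={T2,T3}
Step 18: signal(T2) -> count=0 queue=[] holders={T1,T3}
Step 19: signal(T1) -> count=1 queue=[] holders={T3}
Final holders: {T3} -> 1 thread(s)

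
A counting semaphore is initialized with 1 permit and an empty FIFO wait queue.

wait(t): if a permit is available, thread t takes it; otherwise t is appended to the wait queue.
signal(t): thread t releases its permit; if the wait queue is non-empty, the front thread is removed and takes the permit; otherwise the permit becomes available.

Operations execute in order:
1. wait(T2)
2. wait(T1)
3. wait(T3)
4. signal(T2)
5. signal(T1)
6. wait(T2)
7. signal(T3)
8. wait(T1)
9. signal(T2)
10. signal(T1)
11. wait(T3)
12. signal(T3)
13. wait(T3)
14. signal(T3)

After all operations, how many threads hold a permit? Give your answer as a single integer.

Step 1: wait(T2) -> count=0 queue=[] holders={T2}
Step 2: wait(T1) -> count=0 queue=[T1] holders={T2}
Step 3: wait(T3) -> count=0 queue=[T1,T3] holders={T2}
Step 4: signal(T2) -> count=0 queue=[T3] holders={T1}
Step 5: signal(T1) -> count=0 queue=[] holders={T3}
Step 6: wait(T2) -> count=0 queue=[T2] holders={T3}
Step 7: signal(T3) -> count=0 queue=[] holders={T2}
Step 8: wait(T1) -> count=0 queue=[T1] holders={T2}
Step 9: signal(T2) -> count=0 queue=[] holders={T1}
Step 10: signal(T1) -> count=1 queue=[] holders={none}
Step 11: wait(T3) -> count=0 queue=[] holders={T3}
Step 12: signal(T3) -> count=1 queue=[] holders={none}
Step 13: wait(T3) -> count=0 queue=[] holders={T3}
Step 14: signal(T3) -> count=1 queue=[] holders={none}
Final holders: {none} -> 0 thread(s)

Answer: 0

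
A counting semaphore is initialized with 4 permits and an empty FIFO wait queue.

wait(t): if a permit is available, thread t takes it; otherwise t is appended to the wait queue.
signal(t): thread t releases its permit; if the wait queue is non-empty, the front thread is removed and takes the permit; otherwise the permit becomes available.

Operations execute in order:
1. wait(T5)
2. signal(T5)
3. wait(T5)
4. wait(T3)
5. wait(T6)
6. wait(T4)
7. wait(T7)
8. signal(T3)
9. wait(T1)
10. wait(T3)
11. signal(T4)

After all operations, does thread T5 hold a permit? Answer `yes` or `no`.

Answer: yes

Derivation:
Step 1: wait(T5) -> count=3 queue=[] holders={T5}
Step 2: signal(T5) -> count=4 queue=[] holders={none}
Step 3: wait(T5) -> count=3 queue=[] holders={T5}
Step 4: wait(T3) -> count=2 queue=[] holders={T3,T5}
Step 5: wait(T6) -> count=1 queue=[] holders={T3,T5,T6}
Step 6: wait(T4) -> count=0 queue=[] holders={T3,T4,T5,T6}
Step 7: wait(T7) -> count=0 queue=[T7] holders={T3,T4,T5,T6}
Step 8: signal(T3) -> count=0 queue=[] holders={T4,T5,T6,T7}
Step 9: wait(T1) -> count=0 queue=[T1] holders={T4,T5,T6,T7}
Step 10: wait(T3) -> count=0 queue=[T1,T3] holders={T4,T5,T6,T7}
Step 11: signal(T4) -> count=0 queue=[T3] holders={T1,T5,T6,T7}
Final holders: {T1,T5,T6,T7} -> T5 in holders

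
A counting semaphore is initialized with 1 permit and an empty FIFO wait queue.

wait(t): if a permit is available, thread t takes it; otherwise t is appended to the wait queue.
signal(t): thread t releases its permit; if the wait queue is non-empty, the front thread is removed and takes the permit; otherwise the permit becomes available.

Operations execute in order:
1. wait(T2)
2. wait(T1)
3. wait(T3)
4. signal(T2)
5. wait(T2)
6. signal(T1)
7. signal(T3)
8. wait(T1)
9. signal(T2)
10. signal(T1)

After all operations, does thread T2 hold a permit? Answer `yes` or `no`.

Answer: no

Derivation:
Step 1: wait(T2) -> count=0 queue=[] holders={T2}
Step 2: wait(T1) -> count=0 queue=[T1] holders={T2}
Step 3: wait(T3) -> count=0 queue=[T1,T3] holders={T2}
Step 4: signal(T2) -> count=0 queue=[T3] holders={T1}
Step 5: wait(T2) -> count=0 queue=[T3,T2] holders={T1}
Step 6: signal(T1) -> count=0 queue=[T2] holders={T3}
Step 7: signal(T3) -> count=0 queue=[] holders={T2}
Step 8: wait(T1) -> count=0 queue=[T1] holders={T2}
Step 9: signal(T2) -> count=0 queue=[] holders={T1}
Step 10: signal(T1) -> count=1 queue=[] holders={none}
Final holders: {none} -> T2 not in holders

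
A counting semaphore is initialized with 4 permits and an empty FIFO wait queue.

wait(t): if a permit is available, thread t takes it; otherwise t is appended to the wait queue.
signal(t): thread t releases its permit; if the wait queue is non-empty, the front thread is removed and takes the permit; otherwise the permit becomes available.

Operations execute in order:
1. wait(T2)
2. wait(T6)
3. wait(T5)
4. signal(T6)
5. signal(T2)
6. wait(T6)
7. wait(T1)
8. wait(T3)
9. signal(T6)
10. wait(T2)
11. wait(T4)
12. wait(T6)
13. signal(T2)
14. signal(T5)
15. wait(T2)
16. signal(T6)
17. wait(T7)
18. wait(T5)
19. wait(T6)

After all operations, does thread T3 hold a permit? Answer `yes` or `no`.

Step 1: wait(T2) -> count=3 queue=[] holders={T2}
Step 2: wait(T6) -> count=2 queue=[] holders={T2,T6}
Step 3: wait(T5) -> count=1 queue=[] holders={T2,T5,T6}
Step 4: signal(T6) -> count=2 queue=[] holders={T2,T5}
Step 5: signal(T2) -> count=3 queue=[] holders={T5}
Step 6: wait(T6) -> count=2 queue=[] holders={T5,T6}
Step 7: wait(T1) -> count=1 queue=[] holders={T1,T5,T6}
Step 8: wait(T3) -> count=0 queue=[] holders={T1,T3,T5,T6}
Step 9: signal(T6) -> count=1 queue=[] holders={T1,T3,T5}
Step 10: wait(T2) -> count=0 queue=[] holders={T1,T2,T3,T5}
Step 11: wait(T4) -> count=0 queue=[T4] holders={T1,T2,T3,T5}
Step 12: wait(T6) -> count=0 queue=[T4,T6] holders={T1,T2,T3,T5}
Step 13: signal(T2) -> count=0 queue=[T6] holders={T1,T3,T4,T5}
Step 14: signal(T5) -> count=0 queue=[] holders={T1,T3,T4,T6}
Step 15: wait(T2) -> count=0 queue=[T2] holders={T1,T3,T4,T6}
Step 16: signal(T6) -> count=0 queue=[] holders={T1,T2,T3,T4}
Step 17: wait(T7) -> count=0 queue=[T7] holders={T1,T2,T3,T4}
Step 18: wait(T5) -> count=0 queue=[T7,T5] holders={T1,T2,T3,T4}
Step 19: wait(T6) -> count=0 queue=[T7,T5,T6] holders={T1,T2,T3,T4}
Final holders: {T1,T2,T3,T4} -> T3 in holders

Answer: yes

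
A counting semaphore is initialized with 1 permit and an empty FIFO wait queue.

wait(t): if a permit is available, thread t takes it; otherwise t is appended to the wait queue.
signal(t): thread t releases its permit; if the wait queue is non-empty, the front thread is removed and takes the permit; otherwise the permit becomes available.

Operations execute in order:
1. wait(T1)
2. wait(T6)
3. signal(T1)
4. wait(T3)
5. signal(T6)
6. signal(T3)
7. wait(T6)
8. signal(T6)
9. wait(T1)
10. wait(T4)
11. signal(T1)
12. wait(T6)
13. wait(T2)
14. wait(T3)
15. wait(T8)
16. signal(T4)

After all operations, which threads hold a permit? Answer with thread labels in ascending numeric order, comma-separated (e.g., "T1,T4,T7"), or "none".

Step 1: wait(T1) -> count=0 queue=[] holders={T1}
Step 2: wait(T6) -> count=0 queue=[T6] holders={T1}
Step 3: signal(T1) -> count=0 queue=[] holders={T6}
Step 4: wait(T3) -> count=0 queue=[T3] holders={T6}
Step 5: signal(T6) -> count=0 queue=[] holders={T3}
Step 6: signal(T3) -> count=1 queue=[] holders={none}
Step 7: wait(T6) -> count=0 queue=[] holders={T6}
Step 8: signal(T6) -> count=1 queue=[] holders={none}
Step 9: wait(T1) -> count=0 queue=[] holders={T1}
Step 10: wait(T4) -> count=0 queue=[T4] holders={T1}
Step 11: signal(T1) -> count=0 queue=[] holders={T4}
Step 12: wait(T6) -> count=0 queue=[T6] holders={T4}
Step 13: wait(T2) -> count=0 queue=[T6,T2] holders={T4}
Step 14: wait(T3) -> count=0 queue=[T6,T2,T3] holders={T4}
Step 15: wait(T8) -> count=0 queue=[T6,T2,T3,T8] holders={T4}
Step 16: signal(T4) -> count=0 queue=[T2,T3,T8] holders={T6}
Final holders: T6

Answer: T6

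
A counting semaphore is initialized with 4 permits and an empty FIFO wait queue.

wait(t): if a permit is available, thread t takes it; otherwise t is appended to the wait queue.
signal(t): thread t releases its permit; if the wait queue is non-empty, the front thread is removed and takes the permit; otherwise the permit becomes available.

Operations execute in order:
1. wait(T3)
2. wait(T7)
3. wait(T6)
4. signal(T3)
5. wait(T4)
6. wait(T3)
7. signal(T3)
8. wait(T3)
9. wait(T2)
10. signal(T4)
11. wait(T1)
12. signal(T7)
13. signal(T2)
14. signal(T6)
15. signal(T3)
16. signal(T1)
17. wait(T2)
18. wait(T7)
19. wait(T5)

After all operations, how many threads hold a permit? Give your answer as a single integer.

Answer: 3

Derivation:
Step 1: wait(T3) -> count=3 queue=[] holders={T3}
Step 2: wait(T7) -> count=2 queue=[] holders={T3,T7}
Step 3: wait(T6) -> count=1 queue=[] holders={T3,T6,T7}
Step 4: signal(T3) -> count=2 queue=[] holders={T6,T7}
Step 5: wait(T4) -> count=1 queue=[] holders={T4,T6,T7}
Step 6: wait(T3) -> count=0 queue=[] holders={T3,T4,T6,T7}
Step 7: signal(T3) -> count=1 queue=[] holders={T4,T6,T7}
Step 8: wait(T3) -> count=0 queue=[] holders={T3,T4,T6,T7}
Step 9: wait(T2) -> count=0 queue=[T2] holders={T3,T4,T6,T7}
Step 10: signal(T4) -> count=0 queue=[] holders={T2,T3,T6,T7}
Step 11: wait(T1) -> count=0 queue=[T1] holders={T2,T3,T6,T7}
Step 12: signal(T7) -> count=0 queue=[] holders={T1,T2,T3,T6}
Step 13: signal(T2) -> count=1 queue=[] holders={T1,T3,T6}
Step 14: signal(T6) -> count=2 queue=[] holders={T1,T3}
Step 15: signal(T3) -> count=3 queue=[] holders={T1}
Step 16: signal(T1) -> count=4 queue=[] holders={none}
Step 17: wait(T2) -> count=3 queue=[] holders={T2}
Step 18: wait(T7) -> count=2 queue=[] holders={T2,T7}
Step 19: wait(T5) -> count=1 queue=[] holders={T2,T5,T7}
Final holders: {T2,T5,T7} -> 3 thread(s)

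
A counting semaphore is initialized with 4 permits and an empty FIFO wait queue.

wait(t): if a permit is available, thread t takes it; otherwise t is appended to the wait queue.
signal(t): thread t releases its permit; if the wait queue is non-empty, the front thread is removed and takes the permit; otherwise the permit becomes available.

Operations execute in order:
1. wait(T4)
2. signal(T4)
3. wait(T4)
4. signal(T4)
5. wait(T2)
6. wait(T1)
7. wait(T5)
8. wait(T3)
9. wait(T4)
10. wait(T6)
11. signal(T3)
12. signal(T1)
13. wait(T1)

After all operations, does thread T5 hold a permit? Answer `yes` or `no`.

Step 1: wait(T4) -> count=3 queue=[] holders={T4}
Step 2: signal(T4) -> count=4 queue=[] holders={none}
Step 3: wait(T4) -> count=3 queue=[] holders={T4}
Step 4: signal(T4) -> count=4 queue=[] holders={none}
Step 5: wait(T2) -> count=3 queue=[] holders={T2}
Step 6: wait(T1) -> count=2 queue=[] holders={T1,T2}
Step 7: wait(T5) -> count=1 queue=[] holders={T1,T2,T5}
Step 8: wait(T3) -> count=0 queue=[] holders={T1,T2,T3,T5}
Step 9: wait(T4) -> count=0 queue=[T4] holders={T1,T2,T3,T5}
Step 10: wait(T6) -> count=0 queue=[T4,T6] holders={T1,T2,T3,T5}
Step 11: signal(T3) -> count=0 queue=[T6] holders={T1,T2,T4,T5}
Step 12: signal(T1) -> count=0 queue=[] holders={T2,T4,T5,T6}
Step 13: wait(T1) -> count=0 queue=[T1] holders={T2,T4,T5,T6}
Final holders: {T2,T4,T5,T6} -> T5 in holders

Answer: yes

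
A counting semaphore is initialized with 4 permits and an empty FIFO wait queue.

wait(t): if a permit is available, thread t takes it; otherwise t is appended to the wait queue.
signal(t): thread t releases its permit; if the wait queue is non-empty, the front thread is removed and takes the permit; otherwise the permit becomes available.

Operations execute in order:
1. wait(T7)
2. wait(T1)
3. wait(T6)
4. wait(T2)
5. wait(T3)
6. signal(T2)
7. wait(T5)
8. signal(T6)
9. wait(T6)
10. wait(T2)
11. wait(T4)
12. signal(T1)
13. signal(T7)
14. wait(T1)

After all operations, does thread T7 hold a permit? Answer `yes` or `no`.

Step 1: wait(T7) -> count=3 queue=[] holders={T7}
Step 2: wait(T1) -> count=2 queue=[] holders={T1,T7}
Step 3: wait(T6) -> count=1 queue=[] holders={T1,T6,T7}
Step 4: wait(T2) -> count=0 queue=[] holders={T1,T2,T6,T7}
Step 5: wait(T3) -> count=0 queue=[T3] holders={T1,T2,T6,T7}
Step 6: signal(T2) -> count=0 queue=[] holders={T1,T3,T6,T7}
Step 7: wait(T5) -> count=0 queue=[T5] holders={T1,T3,T6,T7}
Step 8: signal(T6) -> count=0 queue=[] holders={T1,T3,T5,T7}
Step 9: wait(T6) -> count=0 queue=[T6] holders={T1,T3,T5,T7}
Step 10: wait(T2) -> count=0 queue=[T6,T2] holders={T1,T3,T5,T7}
Step 11: wait(T4) -> count=0 queue=[T6,T2,T4] holders={T1,T3,T5,T7}
Step 12: signal(T1) -> count=0 queue=[T2,T4] holders={T3,T5,T6,T7}
Step 13: signal(T7) -> count=0 queue=[T4] holders={T2,T3,T5,T6}
Step 14: wait(T1) -> count=0 queue=[T4,T1] holders={T2,T3,T5,T6}
Final holders: {T2,T3,T5,T6} -> T7 not in holders

Answer: no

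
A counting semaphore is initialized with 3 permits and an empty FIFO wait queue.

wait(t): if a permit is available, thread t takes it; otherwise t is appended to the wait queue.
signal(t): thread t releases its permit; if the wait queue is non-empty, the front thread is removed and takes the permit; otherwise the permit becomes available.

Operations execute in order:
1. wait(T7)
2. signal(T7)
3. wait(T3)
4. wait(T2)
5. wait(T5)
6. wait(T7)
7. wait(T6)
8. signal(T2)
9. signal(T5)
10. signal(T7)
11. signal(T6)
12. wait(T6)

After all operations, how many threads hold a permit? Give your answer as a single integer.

Step 1: wait(T7) -> count=2 queue=[] holders={T7}
Step 2: signal(T7) -> count=3 queue=[] holders={none}
Step 3: wait(T3) -> count=2 queue=[] holders={T3}
Step 4: wait(T2) -> count=1 queue=[] holders={T2,T3}
Step 5: wait(T5) -> count=0 queue=[] holders={T2,T3,T5}
Step 6: wait(T7) -> count=0 queue=[T7] holders={T2,T3,T5}
Step 7: wait(T6) -> count=0 queue=[T7,T6] holders={T2,T3,T5}
Step 8: signal(T2) -> count=0 queue=[T6] holders={T3,T5,T7}
Step 9: signal(T5) -> count=0 queue=[] holders={T3,T6,T7}
Step 10: signal(T7) -> count=1 queue=[] holders={T3,T6}
Step 11: signal(T6) -> count=2 queue=[] holders={T3}
Step 12: wait(T6) -> count=1 queue=[] holders={T3,T6}
Final holders: {T3,T6} -> 2 thread(s)

Answer: 2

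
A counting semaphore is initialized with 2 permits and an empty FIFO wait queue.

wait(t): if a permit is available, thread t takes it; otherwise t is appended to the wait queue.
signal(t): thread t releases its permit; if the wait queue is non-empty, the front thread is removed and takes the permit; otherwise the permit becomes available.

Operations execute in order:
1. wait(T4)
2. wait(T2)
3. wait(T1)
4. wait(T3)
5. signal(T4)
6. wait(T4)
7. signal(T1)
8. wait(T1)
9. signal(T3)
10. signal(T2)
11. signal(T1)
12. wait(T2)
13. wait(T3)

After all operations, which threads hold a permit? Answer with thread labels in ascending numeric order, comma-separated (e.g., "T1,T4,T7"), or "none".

Step 1: wait(T4) -> count=1 queue=[] holders={T4}
Step 2: wait(T2) -> count=0 queue=[] holders={T2,T4}
Step 3: wait(T1) -> count=0 queue=[T1] holders={T2,T4}
Step 4: wait(T3) -> count=0 queue=[T1,T3] holders={T2,T4}
Step 5: signal(T4) -> count=0 queue=[T3] holders={T1,T2}
Step 6: wait(T4) -> count=0 queue=[T3,T4] holders={T1,T2}
Step 7: signal(T1) -> count=0 queue=[T4] holders={T2,T3}
Step 8: wait(T1) -> count=0 queue=[T4,T1] holders={T2,T3}
Step 9: signal(T3) -> count=0 queue=[T1] holders={T2,T4}
Step 10: signal(T2) -> count=0 queue=[] holders={T1,T4}
Step 11: signal(T1) -> count=1 queue=[] holders={T4}
Step 12: wait(T2) -> count=0 queue=[] holders={T2,T4}
Step 13: wait(T3) -> count=0 queue=[T3] holders={T2,T4}
Final holders: T2,T4

Answer: T2,T4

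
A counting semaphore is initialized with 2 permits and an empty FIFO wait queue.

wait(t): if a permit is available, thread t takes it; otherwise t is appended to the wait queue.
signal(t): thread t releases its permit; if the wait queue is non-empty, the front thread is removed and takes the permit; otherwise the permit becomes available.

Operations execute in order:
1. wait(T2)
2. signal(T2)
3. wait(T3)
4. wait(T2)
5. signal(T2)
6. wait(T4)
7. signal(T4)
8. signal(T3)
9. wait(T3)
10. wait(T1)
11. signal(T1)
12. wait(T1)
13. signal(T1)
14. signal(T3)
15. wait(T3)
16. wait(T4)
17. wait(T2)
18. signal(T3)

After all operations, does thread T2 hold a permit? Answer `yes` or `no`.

Answer: yes

Derivation:
Step 1: wait(T2) -> count=1 queue=[] holders={T2}
Step 2: signal(T2) -> count=2 queue=[] holders={none}
Step 3: wait(T3) -> count=1 queue=[] holders={T3}
Step 4: wait(T2) -> count=0 queue=[] holders={T2,T3}
Step 5: signal(T2) -> count=1 queue=[] holders={T3}
Step 6: wait(T4) -> count=0 queue=[] holders={T3,T4}
Step 7: signal(T4) -> count=1 queue=[] holders={T3}
Step 8: signal(T3) -> count=2 queue=[] holders={none}
Step 9: wait(T3) -> count=1 queue=[] holders={T3}
Step 10: wait(T1) -> count=0 queue=[] holders={T1,T3}
Step 11: signal(T1) -> count=1 queue=[] holders={T3}
Step 12: wait(T1) -> count=0 queue=[] holders={T1,T3}
Step 13: signal(T1) -> count=1 queue=[] holders={T3}
Step 14: signal(T3) -> count=2 queue=[] holders={none}
Step 15: wait(T3) -> count=1 queue=[] holders={T3}
Step 16: wait(T4) -> count=0 queue=[] holders={T3,T4}
Step 17: wait(T2) -> count=0 queue=[T2] holders={T3,T4}
Step 18: signal(T3) -> count=0 queue=[] holders={T2,T4}
Final holders: {T2,T4} -> T2 in holders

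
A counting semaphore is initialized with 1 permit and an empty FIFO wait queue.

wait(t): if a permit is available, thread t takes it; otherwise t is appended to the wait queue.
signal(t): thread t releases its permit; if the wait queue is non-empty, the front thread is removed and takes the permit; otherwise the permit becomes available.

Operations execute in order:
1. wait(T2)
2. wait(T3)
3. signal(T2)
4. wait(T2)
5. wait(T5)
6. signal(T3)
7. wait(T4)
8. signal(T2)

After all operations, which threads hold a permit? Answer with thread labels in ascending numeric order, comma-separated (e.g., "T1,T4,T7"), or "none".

Step 1: wait(T2) -> count=0 queue=[] holders={T2}
Step 2: wait(T3) -> count=0 queue=[T3] holders={T2}
Step 3: signal(T2) -> count=0 queue=[] holders={T3}
Step 4: wait(T2) -> count=0 queue=[T2] holders={T3}
Step 5: wait(T5) -> count=0 queue=[T2,T5] holders={T3}
Step 6: signal(T3) -> count=0 queue=[T5] holders={T2}
Step 7: wait(T4) -> count=0 queue=[T5,T4] holders={T2}
Step 8: signal(T2) -> count=0 queue=[T4] holders={T5}
Final holders: T5

Answer: T5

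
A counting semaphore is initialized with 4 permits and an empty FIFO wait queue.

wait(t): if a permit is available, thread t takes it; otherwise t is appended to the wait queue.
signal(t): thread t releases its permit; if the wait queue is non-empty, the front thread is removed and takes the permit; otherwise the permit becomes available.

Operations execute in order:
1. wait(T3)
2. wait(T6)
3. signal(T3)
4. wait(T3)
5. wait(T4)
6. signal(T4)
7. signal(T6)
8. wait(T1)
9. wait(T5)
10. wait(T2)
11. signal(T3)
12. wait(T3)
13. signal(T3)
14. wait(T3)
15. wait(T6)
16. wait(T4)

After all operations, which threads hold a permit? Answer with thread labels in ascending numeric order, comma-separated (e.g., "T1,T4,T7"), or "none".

Step 1: wait(T3) -> count=3 queue=[] holders={T3}
Step 2: wait(T6) -> count=2 queue=[] holders={T3,T6}
Step 3: signal(T3) -> count=3 queue=[] holders={T6}
Step 4: wait(T3) -> count=2 queue=[] holders={T3,T6}
Step 5: wait(T4) -> count=1 queue=[] holders={T3,T4,T6}
Step 6: signal(T4) -> count=2 queue=[] holders={T3,T6}
Step 7: signal(T6) -> count=3 queue=[] holders={T3}
Step 8: wait(T1) -> count=2 queue=[] holders={T1,T3}
Step 9: wait(T5) -> count=1 queue=[] holders={T1,T3,T5}
Step 10: wait(T2) -> count=0 queue=[] holders={T1,T2,T3,T5}
Step 11: signal(T3) -> count=1 queue=[] holders={T1,T2,T5}
Step 12: wait(T3) -> count=0 queue=[] holders={T1,T2,T3,T5}
Step 13: signal(T3) -> count=1 queue=[] holders={T1,T2,T5}
Step 14: wait(T3) -> count=0 queue=[] holders={T1,T2,T3,T5}
Step 15: wait(T6) -> count=0 queue=[T6] holders={T1,T2,T3,T5}
Step 16: wait(T4) -> count=0 queue=[T6,T4] holders={T1,T2,T3,T5}
Final holders: T1,T2,T3,T5

Answer: T1,T2,T3,T5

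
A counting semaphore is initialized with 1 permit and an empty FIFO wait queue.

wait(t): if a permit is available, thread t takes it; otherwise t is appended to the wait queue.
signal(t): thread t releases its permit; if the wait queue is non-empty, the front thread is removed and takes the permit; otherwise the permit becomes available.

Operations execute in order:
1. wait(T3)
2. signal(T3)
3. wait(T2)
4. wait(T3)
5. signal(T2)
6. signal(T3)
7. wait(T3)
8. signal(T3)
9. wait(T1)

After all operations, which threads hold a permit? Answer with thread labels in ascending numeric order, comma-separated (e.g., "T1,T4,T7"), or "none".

Step 1: wait(T3) -> count=0 queue=[] holders={T3}
Step 2: signal(T3) -> count=1 queue=[] holders={none}
Step 3: wait(T2) -> count=0 queue=[] holders={T2}
Step 4: wait(T3) -> count=0 queue=[T3] holders={T2}
Step 5: signal(T2) -> count=0 queue=[] holders={T3}
Step 6: signal(T3) -> count=1 queue=[] holders={none}
Step 7: wait(T3) -> count=0 queue=[] holders={T3}
Step 8: signal(T3) -> count=1 queue=[] holders={none}
Step 9: wait(T1) -> count=0 queue=[] holders={T1}
Final holders: T1

Answer: T1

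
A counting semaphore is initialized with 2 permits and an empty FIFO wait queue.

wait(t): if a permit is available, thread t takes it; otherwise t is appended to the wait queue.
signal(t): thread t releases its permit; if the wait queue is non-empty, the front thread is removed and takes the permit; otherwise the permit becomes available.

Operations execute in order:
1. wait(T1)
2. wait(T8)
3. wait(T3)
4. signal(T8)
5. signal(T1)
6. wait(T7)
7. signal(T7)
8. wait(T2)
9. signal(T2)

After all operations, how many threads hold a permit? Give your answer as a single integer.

Answer: 1

Derivation:
Step 1: wait(T1) -> count=1 queue=[] holders={T1}
Step 2: wait(T8) -> count=0 queue=[] holders={T1,T8}
Step 3: wait(T3) -> count=0 queue=[T3] holders={T1,T8}
Step 4: signal(T8) -> count=0 queue=[] holders={T1,T3}
Step 5: signal(T1) -> count=1 queue=[] holders={T3}
Step 6: wait(T7) -> count=0 queue=[] holders={T3,T7}
Step 7: signal(T7) -> count=1 queue=[] holders={T3}
Step 8: wait(T2) -> count=0 queue=[] holders={T2,T3}
Step 9: signal(T2) -> count=1 queue=[] holders={T3}
Final holders: {T3} -> 1 thread(s)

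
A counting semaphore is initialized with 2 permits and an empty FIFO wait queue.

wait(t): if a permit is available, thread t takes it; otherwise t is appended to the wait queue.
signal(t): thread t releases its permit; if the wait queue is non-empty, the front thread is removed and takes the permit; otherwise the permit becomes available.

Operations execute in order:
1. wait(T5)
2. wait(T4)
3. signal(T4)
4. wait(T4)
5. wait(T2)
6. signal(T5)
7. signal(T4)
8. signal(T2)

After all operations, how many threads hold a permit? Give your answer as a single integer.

Step 1: wait(T5) -> count=1 queue=[] holders={T5}
Step 2: wait(T4) -> count=0 queue=[] holders={T4,T5}
Step 3: signal(T4) -> count=1 queue=[] holders={T5}
Step 4: wait(T4) -> count=0 queue=[] holders={T4,T5}
Step 5: wait(T2) -> count=0 queue=[T2] holders={T4,T5}
Step 6: signal(T5) -> count=0 queue=[] holders={T2,T4}
Step 7: signal(T4) -> count=1 queue=[] holders={T2}
Step 8: signal(T2) -> count=2 queue=[] holders={none}
Final holders: {none} -> 0 thread(s)

Answer: 0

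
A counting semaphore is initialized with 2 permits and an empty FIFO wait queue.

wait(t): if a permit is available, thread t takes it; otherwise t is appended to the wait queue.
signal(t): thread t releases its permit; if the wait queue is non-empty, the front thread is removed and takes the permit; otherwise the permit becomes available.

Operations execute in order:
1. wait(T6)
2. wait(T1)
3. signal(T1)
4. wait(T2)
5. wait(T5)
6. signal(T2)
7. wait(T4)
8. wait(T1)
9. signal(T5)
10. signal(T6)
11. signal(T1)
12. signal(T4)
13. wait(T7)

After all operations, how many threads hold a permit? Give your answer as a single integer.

Step 1: wait(T6) -> count=1 queue=[] holders={T6}
Step 2: wait(T1) -> count=0 queue=[] holders={T1,T6}
Step 3: signal(T1) -> count=1 queue=[] holders={T6}
Step 4: wait(T2) -> count=0 queue=[] holders={T2,T6}
Step 5: wait(T5) -> count=0 queue=[T5] holders={T2,T6}
Step 6: signal(T2) -> count=0 queue=[] holders={T5,T6}
Step 7: wait(T4) -> count=0 queue=[T4] holders={T5,T6}
Step 8: wait(T1) -> count=0 queue=[T4,T1] holders={T5,T6}
Step 9: signal(T5) -> count=0 queue=[T1] holders={T4,T6}
Step 10: signal(T6) -> count=0 queue=[] holders={T1,T4}
Step 11: signal(T1) -> count=1 queue=[] holders={T4}
Step 12: signal(T4) -> count=2 queue=[] holders={none}
Step 13: wait(T7) -> count=1 queue=[] holders={T7}
Final holders: {T7} -> 1 thread(s)

Answer: 1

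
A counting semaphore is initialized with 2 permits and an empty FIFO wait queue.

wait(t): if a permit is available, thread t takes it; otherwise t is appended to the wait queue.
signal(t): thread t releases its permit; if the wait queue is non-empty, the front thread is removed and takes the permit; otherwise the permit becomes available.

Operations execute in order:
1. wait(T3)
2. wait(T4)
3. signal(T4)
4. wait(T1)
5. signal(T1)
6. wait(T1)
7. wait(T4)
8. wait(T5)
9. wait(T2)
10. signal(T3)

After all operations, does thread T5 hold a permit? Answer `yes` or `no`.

Answer: no

Derivation:
Step 1: wait(T3) -> count=1 queue=[] holders={T3}
Step 2: wait(T4) -> count=0 queue=[] holders={T3,T4}
Step 3: signal(T4) -> count=1 queue=[] holders={T3}
Step 4: wait(T1) -> count=0 queue=[] holders={T1,T3}
Step 5: signal(T1) -> count=1 queue=[] holders={T3}
Step 6: wait(T1) -> count=0 queue=[] holders={T1,T3}
Step 7: wait(T4) -> count=0 queue=[T4] holders={T1,T3}
Step 8: wait(T5) -> count=0 queue=[T4,T5] holders={T1,T3}
Step 9: wait(T2) -> count=0 queue=[T4,T5,T2] holders={T1,T3}
Step 10: signal(T3) -> count=0 queue=[T5,T2] holders={T1,T4}
Final holders: {T1,T4} -> T5 not in holders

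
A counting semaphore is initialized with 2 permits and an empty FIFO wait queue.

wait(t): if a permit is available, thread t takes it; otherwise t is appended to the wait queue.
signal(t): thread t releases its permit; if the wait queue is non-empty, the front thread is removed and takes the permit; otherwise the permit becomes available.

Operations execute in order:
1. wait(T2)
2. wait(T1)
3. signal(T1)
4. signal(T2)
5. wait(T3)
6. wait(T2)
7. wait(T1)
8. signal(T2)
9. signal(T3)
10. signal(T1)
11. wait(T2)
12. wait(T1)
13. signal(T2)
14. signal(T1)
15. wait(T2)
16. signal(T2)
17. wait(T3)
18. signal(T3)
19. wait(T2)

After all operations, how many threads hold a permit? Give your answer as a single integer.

Answer: 1

Derivation:
Step 1: wait(T2) -> count=1 queue=[] holders={T2}
Step 2: wait(T1) -> count=0 queue=[] holders={T1,T2}
Step 3: signal(T1) -> count=1 queue=[] holders={T2}
Step 4: signal(T2) -> count=2 queue=[] holders={none}
Step 5: wait(T3) -> count=1 queue=[] holders={T3}
Step 6: wait(T2) -> count=0 queue=[] holders={T2,T3}
Step 7: wait(T1) -> count=0 queue=[T1] holders={T2,T3}
Step 8: signal(T2) -> count=0 queue=[] holders={T1,T3}
Step 9: signal(T3) -> count=1 queue=[] holders={T1}
Step 10: signal(T1) -> count=2 queue=[] holders={none}
Step 11: wait(T2) -> count=1 queue=[] holders={T2}
Step 12: wait(T1) -> count=0 queue=[] holders={T1,T2}
Step 13: signal(T2) -> count=1 queue=[] holders={T1}
Step 14: signal(T1) -> count=2 queue=[] holders={none}
Step 15: wait(T2) -> count=1 queue=[] holders={T2}
Step 16: signal(T2) -> count=2 queue=[] holders={none}
Step 17: wait(T3) -> count=1 queue=[] holders={T3}
Step 18: signal(T3) -> count=2 queue=[] holders={none}
Step 19: wait(T2) -> count=1 queue=[] holders={T2}
Final holders: {T2} -> 1 thread(s)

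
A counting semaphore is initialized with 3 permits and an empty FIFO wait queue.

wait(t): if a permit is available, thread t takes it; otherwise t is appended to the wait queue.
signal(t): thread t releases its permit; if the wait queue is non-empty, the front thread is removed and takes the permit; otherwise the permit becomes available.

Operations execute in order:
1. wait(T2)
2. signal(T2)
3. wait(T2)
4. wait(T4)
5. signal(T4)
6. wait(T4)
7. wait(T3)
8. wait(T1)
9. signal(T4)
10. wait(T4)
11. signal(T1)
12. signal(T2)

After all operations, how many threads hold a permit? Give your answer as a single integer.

Step 1: wait(T2) -> count=2 queue=[] holders={T2}
Step 2: signal(T2) -> count=3 queue=[] holders={none}
Step 3: wait(T2) -> count=2 queue=[] holders={T2}
Step 4: wait(T4) -> count=1 queue=[] holders={T2,T4}
Step 5: signal(T4) -> count=2 queue=[] holders={T2}
Step 6: wait(T4) -> count=1 queue=[] holders={T2,T4}
Step 7: wait(T3) -> count=0 queue=[] holders={T2,T3,T4}
Step 8: wait(T1) -> count=0 queue=[T1] holders={T2,T3,T4}
Step 9: signal(T4) -> count=0 queue=[] holders={T1,T2,T3}
Step 10: wait(T4) -> count=0 queue=[T4] holders={T1,T2,T3}
Step 11: signal(T1) -> count=0 queue=[] holders={T2,T3,T4}
Step 12: signal(T2) -> count=1 queue=[] holders={T3,T4}
Final holders: {T3,T4} -> 2 thread(s)

Answer: 2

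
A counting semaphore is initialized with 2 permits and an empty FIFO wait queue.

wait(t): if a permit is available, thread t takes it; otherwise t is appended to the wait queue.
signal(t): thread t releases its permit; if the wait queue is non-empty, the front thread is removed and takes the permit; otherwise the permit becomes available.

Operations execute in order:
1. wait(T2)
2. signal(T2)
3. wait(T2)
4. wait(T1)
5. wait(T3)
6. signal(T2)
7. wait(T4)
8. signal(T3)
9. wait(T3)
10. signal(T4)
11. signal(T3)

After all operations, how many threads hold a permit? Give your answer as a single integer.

Step 1: wait(T2) -> count=1 queue=[] holders={T2}
Step 2: signal(T2) -> count=2 queue=[] holders={none}
Step 3: wait(T2) -> count=1 queue=[] holders={T2}
Step 4: wait(T1) -> count=0 queue=[] holders={T1,T2}
Step 5: wait(T3) -> count=0 queue=[T3] holders={T1,T2}
Step 6: signal(T2) -> count=0 queue=[] holders={T1,T3}
Step 7: wait(T4) -> count=0 queue=[T4] holders={T1,T3}
Step 8: signal(T3) -> count=0 queue=[] holders={T1,T4}
Step 9: wait(T3) -> count=0 queue=[T3] holders={T1,T4}
Step 10: signal(T4) -> count=0 queue=[] holders={T1,T3}
Step 11: signal(T3) -> count=1 queue=[] holders={T1}
Final holders: {T1} -> 1 thread(s)

Answer: 1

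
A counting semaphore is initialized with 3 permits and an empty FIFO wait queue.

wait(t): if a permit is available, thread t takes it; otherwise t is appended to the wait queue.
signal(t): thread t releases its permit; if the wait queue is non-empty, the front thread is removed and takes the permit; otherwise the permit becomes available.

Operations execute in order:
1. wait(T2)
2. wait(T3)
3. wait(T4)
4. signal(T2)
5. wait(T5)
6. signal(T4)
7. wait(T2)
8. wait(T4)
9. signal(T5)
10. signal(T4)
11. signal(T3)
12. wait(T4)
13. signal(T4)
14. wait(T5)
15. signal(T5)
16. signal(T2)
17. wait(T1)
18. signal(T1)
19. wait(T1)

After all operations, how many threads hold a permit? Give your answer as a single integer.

Answer: 1

Derivation:
Step 1: wait(T2) -> count=2 queue=[] holders={T2}
Step 2: wait(T3) -> count=1 queue=[] holders={T2,T3}
Step 3: wait(T4) -> count=0 queue=[] holders={T2,T3,T4}
Step 4: signal(T2) -> count=1 queue=[] holders={T3,T4}
Step 5: wait(T5) -> count=0 queue=[] holders={T3,T4,T5}
Step 6: signal(T4) -> count=1 queue=[] holders={T3,T5}
Step 7: wait(T2) -> count=0 queue=[] holders={T2,T3,T5}
Step 8: wait(T4) -> count=0 queue=[T4] holders={T2,T3,T5}
Step 9: signal(T5) -> count=0 queue=[] holders={T2,T3,T4}
Step 10: signal(T4) -> count=1 queue=[] holders={T2,T3}
Step 11: signal(T3) -> count=2 queue=[] holders={T2}
Step 12: wait(T4) -> count=1 queue=[] holders={T2,T4}
Step 13: signal(T4) -> count=2 queue=[] holders={T2}
Step 14: wait(T5) -> count=1 queue=[] holders={T2,T5}
Step 15: signal(T5) -> count=2 queue=[] holders={T2}
Step 16: signal(T2) -> count=3 queue=[] holders={none}
Step 17: wait(T1) -> count=2 queue=[] holders={T1}
Step 18: signal(T1) -> count=3 queue=[] holders={none}
Step 19: wait(T1) -> count=2 queue=[] holders={T1}
Final holders: {T1} -> 1 thread(s)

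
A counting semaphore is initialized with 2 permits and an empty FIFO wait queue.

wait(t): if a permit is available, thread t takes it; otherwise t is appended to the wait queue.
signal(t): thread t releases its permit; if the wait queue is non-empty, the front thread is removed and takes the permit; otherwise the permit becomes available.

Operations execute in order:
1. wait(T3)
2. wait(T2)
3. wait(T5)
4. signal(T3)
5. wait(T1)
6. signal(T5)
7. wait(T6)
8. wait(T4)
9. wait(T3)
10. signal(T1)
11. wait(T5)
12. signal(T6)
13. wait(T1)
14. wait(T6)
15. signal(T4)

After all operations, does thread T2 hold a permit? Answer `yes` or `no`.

Answer: yes

Derivation:
Step 1: wait(T3) -> count=1 queue=[] holders={T3}
Step 2: wait(T2) -> count=0 queue=[] holders={T2,T3}
Step 3: wait(T5) -> count=0 queue=[T5] holders={T2,T3}
Step 4: signal(T3) -> count=0 queue=[] holders={T2,T5}
Step 5: wait(T1) -> count=0 queue=[T1] holders={T2,T5}
Step 6: signal(T5) -> count=0 queue=[] holders={T1,T2}
Step 7: wait(T6) -> count=0 queue=[T6] holders={T1,T2}
Step 8: wait(T4) -> count=0 queue=[T6,T4] holders={T1,T2}
Step 9: wait(T3) -> count=0 queue=[T6,T4,T3] holders={T1,T2}
Step 10: signal(T1) -> count=0 queue=[T4,T3] holders={T2,T6}
Step 11: wait(T5) -> count=0 queue=[T4,T3,T5] holders={T2,T6}
Step 12: signal(T6) -> count=0 queue=[T3,T5] holders={T2,T4}
Step 13: wait(T1) -> count=0 queue=[T3,T5,T1] holders={T2,T4}
Step 14: wait(T6) -> count=0 queue=[T3,T5,T1,T6] holders={T2,T4}
Step 15: signal(T4) -> count=0 queue=[T5,T1,T6] holders={T2,T3}
Final holders: {T2,T3} -> T2 in holders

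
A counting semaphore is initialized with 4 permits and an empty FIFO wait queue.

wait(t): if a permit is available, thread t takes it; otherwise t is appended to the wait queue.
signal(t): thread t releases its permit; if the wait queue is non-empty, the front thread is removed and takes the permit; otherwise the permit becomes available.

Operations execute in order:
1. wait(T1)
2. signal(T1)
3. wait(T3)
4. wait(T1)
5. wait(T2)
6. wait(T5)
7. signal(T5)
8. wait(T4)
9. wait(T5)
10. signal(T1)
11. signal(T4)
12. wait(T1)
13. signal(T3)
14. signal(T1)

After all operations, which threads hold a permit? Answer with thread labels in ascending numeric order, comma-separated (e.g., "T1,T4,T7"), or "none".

Step 1: wait(T1) -> count=3 queue=[] holders={T1}
Step 2: signal(T1) -> count=4 queue=[] holders={none}
Step 3: wait(T3) -> count=3 queue=[] holders={T3}
Step 4: wait(T1) -> count=2 queue=[] holders={T1,T3}
Step 5: wait(T2) -> count=1 queue=[] holders={T1,T2,T3}
Step 6: wait(T5) -> count=0 queue=[] holders={T1,T2,T3,T5}
Step 7: signal(T5) -> count=1 queue=[] holders={T1,T2,T3}
Step 8: wait(T4) -> count=0 queue=[] holders={T1,T2,T3,T4}
Step 9: wait(T5) -> count=0 queue=[T5] holders={T1,T2,T3,T4}
Step 10: signal(T1) -> count=0 queue=[] holders={T2,T3,T4,T5}
Step 11: signal(T4) -> count=1 queue=[] holders={T2,T3,T5}
Step 12: wait(T1) -> count=0 queue=[] holders={T1,T2,T3,T5}
Step 13: signal(T3) -> count=1 queue=[] holders={T1,T2,T5}
Step 14: signal(T1) -> count=2 queue=[] holders={T2,T5}
Final holders: T2,T5

Answer: T2,T5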